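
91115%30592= 29931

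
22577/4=22577/4 = 5644.25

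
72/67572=2/1877 = 0.00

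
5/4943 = 5/4943  =  0.00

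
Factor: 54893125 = 5^4*7^1*12547^1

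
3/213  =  1/71 = 0.01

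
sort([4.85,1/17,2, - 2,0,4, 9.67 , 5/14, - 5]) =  [ - 5,-2, 0, 1/17, 5/14,2, 4,4.85,9.67] 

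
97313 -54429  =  42884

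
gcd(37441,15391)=1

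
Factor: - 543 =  - 3^1 * 181^1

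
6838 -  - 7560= 14398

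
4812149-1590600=3221549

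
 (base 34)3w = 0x86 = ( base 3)11222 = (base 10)134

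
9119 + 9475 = 18594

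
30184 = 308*98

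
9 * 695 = 6255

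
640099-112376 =527723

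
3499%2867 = 632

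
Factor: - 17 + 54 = 37  =  37^1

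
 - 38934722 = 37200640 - 76135362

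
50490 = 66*765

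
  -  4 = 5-9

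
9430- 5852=3578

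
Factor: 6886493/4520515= 5^(  -  1 )*19^1 * 43^1*8429^1*904103^(-1)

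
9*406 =3654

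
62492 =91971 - 29479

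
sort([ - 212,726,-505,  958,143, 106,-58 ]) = [-505,-212, - 58, 106,143,726,958]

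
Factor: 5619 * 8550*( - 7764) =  - 373001581800 = - 2^3*3^4*5^2 * 19^1 * 647^1 * 1873^1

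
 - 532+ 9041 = 8509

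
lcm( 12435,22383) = 111915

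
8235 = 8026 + 209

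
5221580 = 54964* 95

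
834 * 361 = 301074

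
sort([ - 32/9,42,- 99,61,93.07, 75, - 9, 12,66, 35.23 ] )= [-99, - 9, - 32/9,12  ,  35.23 , 42, 61,66,75,93.07] 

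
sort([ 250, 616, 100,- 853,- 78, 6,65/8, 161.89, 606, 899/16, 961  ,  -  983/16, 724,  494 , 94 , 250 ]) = [- 853, - 78, - 983/16,6, 65/8,899/16, 94,100, 161.89, 250, 250 , 494, 606, 616, 724, 961 ] 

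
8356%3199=1958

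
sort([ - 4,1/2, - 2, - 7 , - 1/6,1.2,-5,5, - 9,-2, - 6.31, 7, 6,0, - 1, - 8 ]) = [ - 9, - 8, - 7, - 6.31,  -  5, - 4, - 2, - 2, - 1 ,-1/6, 0, 1/2,1.2, 5, 6, 7] 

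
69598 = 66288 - -3310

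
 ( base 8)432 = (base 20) E2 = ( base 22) CI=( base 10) 282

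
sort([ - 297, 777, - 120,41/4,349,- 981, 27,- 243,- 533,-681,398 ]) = [ - 981, - 681, - 533, -297, - 243,-120,41/4,27,  349, 398, 777] 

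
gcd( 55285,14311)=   1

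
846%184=110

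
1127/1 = 1127=1127.00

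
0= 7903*0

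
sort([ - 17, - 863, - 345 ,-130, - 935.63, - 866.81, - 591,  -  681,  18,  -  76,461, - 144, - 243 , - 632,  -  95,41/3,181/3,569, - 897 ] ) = [-935.63,-897, - 866.81,- 863,-681, -632, - 591, - 345, - 243, - 144 , - 130,-95,  -  76, - 17,41/3,18, 181/3,461, 569]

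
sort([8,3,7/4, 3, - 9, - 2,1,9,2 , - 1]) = [-9,-2, - 1,1,7/4,2,3, 3,  8,9 ]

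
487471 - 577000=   -  89529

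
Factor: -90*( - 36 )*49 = 158760 = 2^3*3^4*5^1*7^2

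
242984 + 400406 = 643390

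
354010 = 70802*5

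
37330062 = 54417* 686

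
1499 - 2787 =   -  1288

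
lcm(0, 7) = 0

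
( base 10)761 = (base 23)1a2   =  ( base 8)1371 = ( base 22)1cd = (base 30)PB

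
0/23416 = 0 = 0.00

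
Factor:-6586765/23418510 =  - 1317353/4683702  =  - 2^( - 1 )*3^( - 1)*61^( - 1 )*67^( - 1 )*191^( - 1) *491^1*2683^1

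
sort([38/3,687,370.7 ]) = [ 38/3, 370.7, 687 ] 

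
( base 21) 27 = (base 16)31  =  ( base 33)1G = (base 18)2D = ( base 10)49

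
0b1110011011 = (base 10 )923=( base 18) 2F5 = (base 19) 2AB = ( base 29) 12O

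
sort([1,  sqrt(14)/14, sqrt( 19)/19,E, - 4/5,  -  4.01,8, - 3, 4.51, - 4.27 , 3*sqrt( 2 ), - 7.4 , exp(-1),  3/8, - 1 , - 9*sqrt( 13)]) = [ - 9*sqrt( 13),-7.4, - 4.27,- 4.01, - 3, - 1, - 4/5 , sqrt(19)/19,sqrt(14) /14, exp( - 1 ), 3/8, 1,E, 3*sqrt (2), 4.51,8 ]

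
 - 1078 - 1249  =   -2327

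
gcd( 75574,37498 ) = 2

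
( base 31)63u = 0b1011100000001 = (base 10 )5889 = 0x1701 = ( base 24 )a59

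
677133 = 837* 809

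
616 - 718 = - 102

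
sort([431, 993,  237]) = [ 237, 431,993 ] 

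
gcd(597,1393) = 199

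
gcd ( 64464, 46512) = 816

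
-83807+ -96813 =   -  180620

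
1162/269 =1162/269 =4.32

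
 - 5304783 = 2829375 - 8134158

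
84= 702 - 618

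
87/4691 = 87/4691= 0.02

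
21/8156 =21/8156= 0.00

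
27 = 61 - 34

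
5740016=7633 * 752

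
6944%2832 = 1280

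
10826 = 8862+1964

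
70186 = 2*35093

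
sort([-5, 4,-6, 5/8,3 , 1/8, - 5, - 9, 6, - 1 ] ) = [ - 9,  -  6, - 5,-5,-1,1/8,5/8,3,4, 6 ] 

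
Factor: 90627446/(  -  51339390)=  -  3^( -1)*5^(  -  1 )*7^1 * 13^1*31^1* 71^( - 1 ) * 16063^1*24103^(- 1) = - 45313723/25669695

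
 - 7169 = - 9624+2455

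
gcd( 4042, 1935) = 43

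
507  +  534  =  1041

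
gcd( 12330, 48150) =90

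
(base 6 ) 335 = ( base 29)4F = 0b10000011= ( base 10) 131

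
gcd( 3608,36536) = 8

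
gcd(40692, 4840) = 4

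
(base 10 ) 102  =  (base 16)66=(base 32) 36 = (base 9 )123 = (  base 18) 5C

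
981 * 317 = 310977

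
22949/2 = 11474 + 1/2=11474.50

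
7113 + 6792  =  13905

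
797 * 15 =11955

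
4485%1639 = 1207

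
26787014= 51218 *523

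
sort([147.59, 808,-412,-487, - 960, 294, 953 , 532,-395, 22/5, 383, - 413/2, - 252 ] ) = [ - 960, - 487, - 412, - 395, - 252, - 413/2, 22/5, 147.59,294, 383,532, 808, 953]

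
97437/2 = 48718 + 1/2 = 48718.50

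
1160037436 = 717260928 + 442776508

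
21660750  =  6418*3375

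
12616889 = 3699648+8917241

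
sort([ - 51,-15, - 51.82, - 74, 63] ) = [- 74  , - 51.82, - 51, -15,63] 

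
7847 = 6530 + 1317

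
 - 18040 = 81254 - 99294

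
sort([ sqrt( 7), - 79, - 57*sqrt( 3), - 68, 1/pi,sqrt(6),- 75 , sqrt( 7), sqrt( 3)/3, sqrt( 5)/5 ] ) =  [ - 57*sqrt( 3),  -  79,-75,  -  68, 1/pi , sqrt( 5) /5, sqrt( 3)/3, sqrt(6 ), sqrt(7), sqrt(7)]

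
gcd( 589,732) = 1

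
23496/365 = 64 + 136/365=64.37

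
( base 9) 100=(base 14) 5B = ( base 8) 121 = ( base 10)81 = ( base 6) 213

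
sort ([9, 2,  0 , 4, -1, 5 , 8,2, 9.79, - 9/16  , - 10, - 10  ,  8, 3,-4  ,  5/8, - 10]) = [ - 10,  -  10,-10,-4, - 1 , - 9/16,0,5/8, 2,2, 3 , 4, 5, 8, 8, 9, 9.79 ]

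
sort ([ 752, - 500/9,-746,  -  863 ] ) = [ - 863,-746, -500/9, 752 ] 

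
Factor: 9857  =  9857^1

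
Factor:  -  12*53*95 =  - 2^2*3^1*5^1* 19^1*53^1 = - 60420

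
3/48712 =3/48712= 0.00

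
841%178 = 129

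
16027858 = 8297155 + 7730703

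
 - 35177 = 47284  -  82461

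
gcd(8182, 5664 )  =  2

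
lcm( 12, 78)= 156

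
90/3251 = 90/3251 = 0.03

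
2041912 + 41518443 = 43560355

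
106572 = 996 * 107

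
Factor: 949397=43^1*22079^1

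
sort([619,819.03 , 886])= [619,819.03,886 ] 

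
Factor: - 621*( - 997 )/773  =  619137/773 = 3^3 * 23^1*773^( - 1 )*997^1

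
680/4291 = 680/4291= 0.16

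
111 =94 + 17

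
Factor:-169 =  - 13^2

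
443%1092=443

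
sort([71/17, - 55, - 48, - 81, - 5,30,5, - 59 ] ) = [ - 81, - 59, - 55, - 48,-5,71/17, 5,30]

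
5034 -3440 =1594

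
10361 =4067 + 6294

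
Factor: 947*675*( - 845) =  - 3^3*5^3*13^2*947^1 = - 540145125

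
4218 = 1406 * 3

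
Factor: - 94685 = - 5^1 *29^1*653^1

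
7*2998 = 20986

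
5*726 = 3630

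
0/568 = 0 =0.00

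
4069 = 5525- 1456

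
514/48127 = 514/48127= 0.01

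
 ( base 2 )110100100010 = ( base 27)4ge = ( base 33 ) 32T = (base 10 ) 3362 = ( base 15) EE2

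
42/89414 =21/44707 = 0.00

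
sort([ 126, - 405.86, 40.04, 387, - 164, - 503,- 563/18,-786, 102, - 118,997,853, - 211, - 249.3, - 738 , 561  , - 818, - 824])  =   [ - 824, - 818 , - 786,  -  738,-503, - 405.86,-249.3, -211, - 164,-118, - 563/18, 40.04,102,  126, 387,561,853,997] 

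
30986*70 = 2169020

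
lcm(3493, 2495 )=17465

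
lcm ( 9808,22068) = 88272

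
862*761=655982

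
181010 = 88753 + 92257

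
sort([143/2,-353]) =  [ - 353,143/2]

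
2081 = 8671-6590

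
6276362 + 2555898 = 8832260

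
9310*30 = 279300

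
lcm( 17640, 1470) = 17640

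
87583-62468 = 25115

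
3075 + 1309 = 4384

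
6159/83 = 6159/83 = 74.20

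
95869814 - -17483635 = 113353449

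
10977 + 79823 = 90800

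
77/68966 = 77/68966 = 0.00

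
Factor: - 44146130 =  - 2^1 * 5^1*7^1*630659^1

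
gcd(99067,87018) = 1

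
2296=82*28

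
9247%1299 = 154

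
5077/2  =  5077/2 =2538.50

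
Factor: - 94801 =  - 7^1 * 29^1*467^1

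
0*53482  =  0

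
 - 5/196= -1 + 191/196 =- 0.03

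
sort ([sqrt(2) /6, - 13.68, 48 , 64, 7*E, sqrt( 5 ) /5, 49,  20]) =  [ - 13.68, sqrt ( 2 ) /6, sqrt(5)/5, 7  *E, 20,48,49,64] 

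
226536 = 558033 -331497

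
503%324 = 179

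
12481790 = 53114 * 235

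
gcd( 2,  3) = 1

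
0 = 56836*0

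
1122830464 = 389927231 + 732903233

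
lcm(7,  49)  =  49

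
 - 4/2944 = - 1+735/736 = - 0.00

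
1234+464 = 1698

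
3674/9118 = 1837/4559 =0.40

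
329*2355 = 774795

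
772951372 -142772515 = 630178857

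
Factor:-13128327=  - 3^2*1458703^1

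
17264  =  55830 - 38566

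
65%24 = 17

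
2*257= 514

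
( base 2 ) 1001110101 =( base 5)10004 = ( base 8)1165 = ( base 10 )629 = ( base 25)104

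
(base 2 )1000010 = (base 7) 123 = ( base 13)51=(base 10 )66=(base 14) 4a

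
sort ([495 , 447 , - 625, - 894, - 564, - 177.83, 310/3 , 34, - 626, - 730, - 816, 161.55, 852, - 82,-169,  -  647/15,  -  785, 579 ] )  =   [ - 894 , - 816,- 785,-730, -626  , - 625 ,-564 ,  -  177.83, - 169, - 82, - 647/15,34, 310/3 , 161.55,  447, 495, 579 , 852] 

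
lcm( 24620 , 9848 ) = 49240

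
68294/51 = 68294/51 = 1339.10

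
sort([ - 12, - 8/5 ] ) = [ - 12, - 8/5 ]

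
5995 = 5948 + 47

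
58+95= 153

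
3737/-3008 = -2+2279/3008= - 1.24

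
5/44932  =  5/44932  =  0.00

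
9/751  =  9/751 = 0.01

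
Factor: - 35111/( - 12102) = 2^( - 1)*3^(-1)*2017^( - 1)*35111^1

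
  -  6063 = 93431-99494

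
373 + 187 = 560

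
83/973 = 83/973= 0.09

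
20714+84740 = 105454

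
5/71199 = 5/71199 = 0.00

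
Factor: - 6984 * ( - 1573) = 2^3*3^2*11^2*13^1*97^1 = 10985832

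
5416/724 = 1354/181 = 7.48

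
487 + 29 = 516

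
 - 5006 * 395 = -1977370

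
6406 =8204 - 1798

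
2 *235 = 470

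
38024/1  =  38024 = 38024.00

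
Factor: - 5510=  - 2^1 *5^1*19^1*29^1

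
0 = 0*813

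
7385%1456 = 105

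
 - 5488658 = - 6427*854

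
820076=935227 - 115151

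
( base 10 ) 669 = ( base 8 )1235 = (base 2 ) 1010011101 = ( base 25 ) 11J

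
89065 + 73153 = 162218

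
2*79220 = 158440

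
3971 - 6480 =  - 2509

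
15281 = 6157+9124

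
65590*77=5050430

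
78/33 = 2 + 4/11 = 2.36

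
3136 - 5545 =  - 2409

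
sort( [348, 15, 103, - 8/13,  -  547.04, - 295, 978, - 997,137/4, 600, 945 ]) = [ - 997,-547.04,  -  295, - 8/13 , 15, 137/4,  103, 348,600, 945,978] 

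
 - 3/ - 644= 3/644 = 0.00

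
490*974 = 477260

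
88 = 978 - 890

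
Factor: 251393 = 251393^1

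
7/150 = 7/150 = 0.05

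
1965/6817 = 1965/6817 = 0.29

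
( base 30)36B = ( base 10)2891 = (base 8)5513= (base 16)b4b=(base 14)10A7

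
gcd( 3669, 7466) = 1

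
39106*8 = 312848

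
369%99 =72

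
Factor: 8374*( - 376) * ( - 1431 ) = 2^4*3^3*47^1* 53^2*79^1 = 4505680944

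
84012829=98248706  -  14235877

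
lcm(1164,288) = 27936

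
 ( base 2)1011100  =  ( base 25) 3H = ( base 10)92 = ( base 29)35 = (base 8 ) 134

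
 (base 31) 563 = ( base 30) 5GE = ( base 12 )2a82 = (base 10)4994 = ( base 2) 1001110000010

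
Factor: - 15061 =  -  15061^1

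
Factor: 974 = 2^1*487^1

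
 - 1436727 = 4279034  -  5715761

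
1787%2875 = 1787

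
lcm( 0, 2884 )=0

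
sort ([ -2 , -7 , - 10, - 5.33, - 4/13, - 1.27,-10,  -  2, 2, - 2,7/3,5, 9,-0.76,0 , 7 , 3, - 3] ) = [ - 10, - 10, - 7 , - 5.33,- 3, - 2 ,  -  2, - 2, - 1.27, - 0.76, - 4/13, 0,2,7/3,3, 5, 7, 9 ] 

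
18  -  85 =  - 67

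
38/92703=38/92703  =  0.00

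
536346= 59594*9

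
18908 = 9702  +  9206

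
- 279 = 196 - 475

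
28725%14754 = 13971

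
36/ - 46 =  - 1 + 5/23  =  -0.78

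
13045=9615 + 3430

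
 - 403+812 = 409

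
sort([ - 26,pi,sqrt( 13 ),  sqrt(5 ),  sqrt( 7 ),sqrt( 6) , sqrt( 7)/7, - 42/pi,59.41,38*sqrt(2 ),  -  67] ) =[-67 , - 26, - 42/pi, sqrt( 7 ) /7, sqrt(5),sqrt(6 ),sqrt(7 ), pi, sqrt(13 ), 38*sqrt( 2), 59.41] 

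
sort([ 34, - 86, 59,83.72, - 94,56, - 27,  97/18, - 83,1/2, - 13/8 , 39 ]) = [ - 94, - 86, - 83,-27, - 13/8 , 1/2 , 97/18 , 34,39,56, 59, 83.72] 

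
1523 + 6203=7726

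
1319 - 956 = 363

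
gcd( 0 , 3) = 3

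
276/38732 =3/421 = 0.01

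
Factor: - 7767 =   -  3^2*863^1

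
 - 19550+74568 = 55018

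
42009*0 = 0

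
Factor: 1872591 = 3^1*7^1*23^1 * 3877^1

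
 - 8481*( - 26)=220506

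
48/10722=8/1787 =0.00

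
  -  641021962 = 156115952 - 797137914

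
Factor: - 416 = -2^5* 13^1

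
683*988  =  674804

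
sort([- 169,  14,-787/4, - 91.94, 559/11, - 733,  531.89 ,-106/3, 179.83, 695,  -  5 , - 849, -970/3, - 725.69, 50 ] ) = [ -849, - 733, - 725.69, -970/3,  -  787/4, - 169, - 91.94  , - 106/3, - 5,14, 50, 559/11, 179.83, 531.89, 695 ]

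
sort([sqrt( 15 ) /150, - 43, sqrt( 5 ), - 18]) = [ -43, - 18 , sqrt( 15)/150, sqrt( 5 ) ] 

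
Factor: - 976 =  - 2^4*61^1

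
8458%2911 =2636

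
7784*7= 54488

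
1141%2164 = 1141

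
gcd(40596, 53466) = 6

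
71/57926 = 71/57926 = 0.00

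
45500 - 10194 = 35306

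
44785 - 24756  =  20029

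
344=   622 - 278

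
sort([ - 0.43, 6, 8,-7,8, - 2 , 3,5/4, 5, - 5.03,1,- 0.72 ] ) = [  -  7, - 5.03, - 2, - 0.72, - 0.43,1, 5/4, 3, 5, 6 , 8, 8]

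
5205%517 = 35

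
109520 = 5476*20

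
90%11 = 2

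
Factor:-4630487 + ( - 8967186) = -19^1*839^1 *853^1 = - 13597673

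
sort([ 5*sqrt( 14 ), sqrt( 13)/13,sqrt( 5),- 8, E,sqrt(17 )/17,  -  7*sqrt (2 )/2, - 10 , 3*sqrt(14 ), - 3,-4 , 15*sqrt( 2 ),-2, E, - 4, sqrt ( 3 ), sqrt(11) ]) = [ - 10, - 8,-7 * sqrt( 2)/2, - 4, - 4, - 3,  -  2, sqrt( 17) /17,sqrt( 13)/13,  sqrt(3 ),  sqrt(5 ),E,E,sqrt( 11 ), 3*sqrt( 14 ), 5*sqrt ( 14), 15*sqrt( 2 ) ]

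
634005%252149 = 129707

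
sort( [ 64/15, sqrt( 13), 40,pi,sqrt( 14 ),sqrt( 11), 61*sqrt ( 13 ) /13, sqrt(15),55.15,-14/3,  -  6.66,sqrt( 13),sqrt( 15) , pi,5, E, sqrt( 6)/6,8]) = [ - 6.66, - 14/3, sqrt( 6)/6,  E, pi,pi,sqrt( 11),sqrt(13),sqrt(13),  sqrt( 14 ),sqrt( 15 )  ,  sqrt( 15),64/15,5,8,  61*sqrt( 13 )/13 , 40 , 55.15 ] 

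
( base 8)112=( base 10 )74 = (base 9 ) 82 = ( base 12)62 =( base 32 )2A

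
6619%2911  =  797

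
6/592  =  3/296  =  0.01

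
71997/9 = 23999/3 = 7999.67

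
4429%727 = 67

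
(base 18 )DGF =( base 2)1000110100011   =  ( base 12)2743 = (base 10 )4515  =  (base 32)4d3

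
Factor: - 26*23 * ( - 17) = 2^1*13^1*17^1*23^1 = 10166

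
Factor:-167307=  - 3^1*7^1*31^1 * 257^1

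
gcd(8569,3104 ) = 1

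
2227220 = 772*2885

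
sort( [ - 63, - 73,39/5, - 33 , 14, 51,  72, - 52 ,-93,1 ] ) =[ - 93, - 73, - 63, - 52 ,-33,  1,  39/5 , 14,  51,72 ] 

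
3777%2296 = 1481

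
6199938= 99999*62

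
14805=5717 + 9088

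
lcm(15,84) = 420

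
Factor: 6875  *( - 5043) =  - 3^1*5^4*11^1*41^2 =-34670625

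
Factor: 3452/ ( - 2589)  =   - 2^2*3^( - 1)  =  - 4/3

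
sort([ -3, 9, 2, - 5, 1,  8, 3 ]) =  [ - 5, - 3, 1, 2,3 , 8, 9 ]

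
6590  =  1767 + 4823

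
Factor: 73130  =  2^1*5^1 * 71^1*103^1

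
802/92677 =802/92677=0.01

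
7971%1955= 151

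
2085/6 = 695/2  =  347.50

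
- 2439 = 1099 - 3538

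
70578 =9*7842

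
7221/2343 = 3+64/781 =3.08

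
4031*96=386976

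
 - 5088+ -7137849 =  - 7142937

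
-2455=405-2860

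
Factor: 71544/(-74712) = -271^1*283^( - 1) = - 271/283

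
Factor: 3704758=2^1*757^1*2447^1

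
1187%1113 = 74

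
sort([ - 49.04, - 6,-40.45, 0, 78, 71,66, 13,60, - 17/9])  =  [ - 49.04, - 40.45,-6, - 17/9, 0, 13, 60, 66, 71 , 78] 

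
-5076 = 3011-8087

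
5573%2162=1249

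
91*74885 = 6814535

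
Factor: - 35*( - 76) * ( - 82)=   -218120  =  - 2^3*5^1* 7^1*19^1*41^1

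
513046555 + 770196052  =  1283242607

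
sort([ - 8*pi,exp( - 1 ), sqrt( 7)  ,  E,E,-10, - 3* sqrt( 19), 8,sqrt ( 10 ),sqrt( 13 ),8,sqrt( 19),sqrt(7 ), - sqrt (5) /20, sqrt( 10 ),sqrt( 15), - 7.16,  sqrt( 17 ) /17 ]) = [ - 8*pi, - 3*sqrt(19 ),- 10,-7.16, - sqrt( 5 ) /20,sqrt ( 17)/17, exp( - 1 ), sqrt(7 ),sqrt(7 ), E,E,  sqrt(10 ),sqrt(10 ), sqrt( 13), sqrt(15),sqrt( 19),8,8] 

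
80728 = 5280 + 75448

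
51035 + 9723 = 60758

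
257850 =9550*27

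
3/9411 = 1/3137=0.00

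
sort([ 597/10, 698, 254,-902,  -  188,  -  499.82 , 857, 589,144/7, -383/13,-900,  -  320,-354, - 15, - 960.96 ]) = [ - 960.96, -902, - 900 , - 499.82, - 354, - 320,-188, - 383/13, - 15, 144/7, 597/10,254,  589, 698, 857] 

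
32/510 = 16/255 =0.06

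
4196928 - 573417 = 3623511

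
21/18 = 1 + 1/6 = 1.17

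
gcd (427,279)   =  1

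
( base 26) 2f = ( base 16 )43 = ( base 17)3g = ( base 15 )47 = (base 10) 67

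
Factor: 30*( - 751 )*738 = - 2^2 * 3^3*5^1*41^1*751^1 =-  16627140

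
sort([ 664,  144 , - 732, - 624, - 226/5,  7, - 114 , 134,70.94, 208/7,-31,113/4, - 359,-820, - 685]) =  [ - 820, - 732, - 685, - 624, - 359, - 114, - 226/5,- 31,  7,113/4, 208/7,  70.94,134,144 , 664]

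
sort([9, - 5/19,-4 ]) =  [  -  4 , - 5/19,9 ] 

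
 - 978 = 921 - 1899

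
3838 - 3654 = 184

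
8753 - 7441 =1312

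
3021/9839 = 3021/9839 = 0.31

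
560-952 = - 392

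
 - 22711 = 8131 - 30842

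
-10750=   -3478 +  - 7272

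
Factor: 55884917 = 11^1*23^1*220889^1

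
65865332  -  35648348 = 30216984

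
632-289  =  343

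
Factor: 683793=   3^2 * 11^1*6907^1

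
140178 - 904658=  - 764480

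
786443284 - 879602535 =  - 93159251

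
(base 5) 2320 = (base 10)335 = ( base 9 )412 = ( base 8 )517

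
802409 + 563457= 1365866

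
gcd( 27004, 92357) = 1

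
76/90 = 38/45=0.84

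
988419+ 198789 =1187208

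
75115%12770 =11265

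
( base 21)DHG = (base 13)2A19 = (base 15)1C21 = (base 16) 17da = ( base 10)6106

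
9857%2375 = 357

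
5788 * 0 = 0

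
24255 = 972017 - 947762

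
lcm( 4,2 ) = 4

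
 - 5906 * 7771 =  - 45895526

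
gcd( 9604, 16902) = 2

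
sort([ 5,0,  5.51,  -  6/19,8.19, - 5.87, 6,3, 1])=[-5.87,  -  6/19, 0, 1,3 , 5, 5.51, 6,8.19]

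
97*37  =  3589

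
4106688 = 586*7008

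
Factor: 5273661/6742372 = 2^(  -  2 ) * 3^1*7^(-1 )*13^( - 1) * 18523^( -1)*1757887^1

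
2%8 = 2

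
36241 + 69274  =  105515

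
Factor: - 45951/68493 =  - 53^1*79^( - 1) = - 53/79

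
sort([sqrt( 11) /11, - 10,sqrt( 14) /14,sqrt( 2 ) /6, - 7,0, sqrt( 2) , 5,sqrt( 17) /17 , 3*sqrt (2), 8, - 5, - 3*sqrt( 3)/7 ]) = [ - 10, - 7,  -  5, - 3*sqrt( 3 ) /7, 0, sqrt( 2)/6,sqrt(17)/17,sqrt (14 )/14,sqrt( 11 ) /11, sqrt( 2),3*sqrt( 2), 5, 8 ] 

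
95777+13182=108959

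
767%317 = 133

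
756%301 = 154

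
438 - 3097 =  -2659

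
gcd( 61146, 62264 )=86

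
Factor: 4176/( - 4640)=  -  9/10  =  - 2^( -1 )*3^2*5^(-1 ) 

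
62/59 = 1 + 3/59=1.05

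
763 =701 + 62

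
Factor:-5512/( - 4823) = 8/7 = 2^3 * 7^( - 1)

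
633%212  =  209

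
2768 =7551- 4783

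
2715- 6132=  -  3417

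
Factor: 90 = 2^1 * 3^2*5^1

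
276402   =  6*46067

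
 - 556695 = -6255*89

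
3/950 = 3/950 = 0.00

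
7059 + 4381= 11440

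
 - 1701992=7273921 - 8975913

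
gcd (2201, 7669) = 1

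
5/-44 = - 5/44 = - 0.11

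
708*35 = 24780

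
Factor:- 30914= -2^1*13^1 *29^1*41^1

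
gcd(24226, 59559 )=1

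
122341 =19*6439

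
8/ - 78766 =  - 1 + 39379/39383 = -0.00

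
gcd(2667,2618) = 7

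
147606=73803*2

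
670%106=34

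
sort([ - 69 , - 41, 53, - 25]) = [ - 69, - 41, - 25, 53] 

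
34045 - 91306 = -57261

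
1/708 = 1/708 = 0.00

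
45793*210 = 9616530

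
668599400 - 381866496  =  286732904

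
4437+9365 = 13802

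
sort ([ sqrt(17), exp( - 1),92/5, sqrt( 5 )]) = [exp( - 1 ), sqrt ( 5) , sqrt (17), 92/5 ] 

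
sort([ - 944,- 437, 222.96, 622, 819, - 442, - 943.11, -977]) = [ - 977 ,-944, - 943.11, - 442,-437, 222.96, 622, 819 ]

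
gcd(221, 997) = 1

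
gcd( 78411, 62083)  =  1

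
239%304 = 239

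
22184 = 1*22184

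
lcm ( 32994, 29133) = 2738502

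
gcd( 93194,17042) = 2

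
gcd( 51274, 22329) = 827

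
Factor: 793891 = 7^1*23^1*4931^1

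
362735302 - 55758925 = 306976377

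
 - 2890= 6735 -9625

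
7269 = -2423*( - 3) 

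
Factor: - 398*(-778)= 2^2 * 199^1*389^1 = 309644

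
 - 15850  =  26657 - 42507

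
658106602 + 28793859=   686900461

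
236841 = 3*78947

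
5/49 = 5/49 = 0.10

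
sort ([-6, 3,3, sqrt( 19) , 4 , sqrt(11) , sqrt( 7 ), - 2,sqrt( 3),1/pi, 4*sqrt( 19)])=[ - 6,-2,1/pi , sqrt( 3) , sqrt( 7), 3,  3,sqrt( 11),4,  sqrt( 19),  4*sqrt(19 )]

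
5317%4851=466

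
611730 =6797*90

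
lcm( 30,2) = 30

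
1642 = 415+1227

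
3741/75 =1247/25 = 49.88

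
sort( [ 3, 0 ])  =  [ 0,3 ]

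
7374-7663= -289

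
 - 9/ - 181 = 9/181 =0.05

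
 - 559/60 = -559/60 = - 9.32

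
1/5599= 1/5599 = 0.00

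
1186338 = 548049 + 638289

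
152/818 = 76/409 = 0.19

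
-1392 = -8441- - 7049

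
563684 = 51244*11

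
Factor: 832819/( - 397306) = -2^ ( - 1 )*7^( - 1)*37^ (-1)*59^( - 1)*64063^1 =- 64063/30562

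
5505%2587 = 331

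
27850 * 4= 111400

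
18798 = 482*39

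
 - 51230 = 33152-84382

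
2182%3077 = 2182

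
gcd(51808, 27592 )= 8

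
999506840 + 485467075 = 1484973915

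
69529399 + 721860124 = 791389523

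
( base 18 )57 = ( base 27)3g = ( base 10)97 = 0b1100001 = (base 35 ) 2R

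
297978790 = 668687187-370708397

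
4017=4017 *1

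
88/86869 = 88/86869 = 0.00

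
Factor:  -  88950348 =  -2^2*3^2*419^1*5897^1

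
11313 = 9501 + 1812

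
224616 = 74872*3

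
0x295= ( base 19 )1ff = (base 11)551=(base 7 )1633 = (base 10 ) 661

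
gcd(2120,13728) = 8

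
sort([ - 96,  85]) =[ - 96, 85 ] 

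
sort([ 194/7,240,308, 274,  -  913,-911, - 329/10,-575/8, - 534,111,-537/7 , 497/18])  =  [ - 913, - 911, - 534,-537/7,-575/8, - 329/10, 497/18, 194/7 , 111,  240, 274, 308] 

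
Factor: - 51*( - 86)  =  2^1*3^1*17^1 * 43^1  =  4386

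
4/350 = 2/175 = 0.01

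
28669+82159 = 110828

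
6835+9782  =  16617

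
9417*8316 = 78311772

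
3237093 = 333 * 9721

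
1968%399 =372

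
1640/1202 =820/601 = 1.36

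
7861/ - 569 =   -  14 + 105/569 = - 13.82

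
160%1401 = 160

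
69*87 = 6003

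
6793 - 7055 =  - 262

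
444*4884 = 2168496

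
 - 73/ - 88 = 73/88 = 0.83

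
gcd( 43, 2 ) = 1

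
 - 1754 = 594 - 2348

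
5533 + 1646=7179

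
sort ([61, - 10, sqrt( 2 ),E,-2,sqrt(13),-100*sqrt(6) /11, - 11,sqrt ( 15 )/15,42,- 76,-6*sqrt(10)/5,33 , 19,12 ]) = [ - 76, - 100*sqrt( 6 ) /11,  -  11,-10, - 6*sqrt( 10 ) /5,-2,sqrt(15)/15,sqrt( 2),E, sqrt( 13),12 , 19,33,42,61] 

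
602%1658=602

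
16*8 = 128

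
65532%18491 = 10059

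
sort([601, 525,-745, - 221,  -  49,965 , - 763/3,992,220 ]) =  [- 745, - 763/3, - 221, - 49,220, 525,601,965,992]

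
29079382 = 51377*566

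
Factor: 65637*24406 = 2^1*3^3*11^1*13^1*17^1 *12203^1 = 1601936622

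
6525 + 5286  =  11811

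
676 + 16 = 692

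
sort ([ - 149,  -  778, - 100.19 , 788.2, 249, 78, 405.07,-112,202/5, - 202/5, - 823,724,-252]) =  [ - 823,- 778, - 252, - 149,- 112,-100.19, - 202/5, 202/5,78,249,405.07,724, 788.2]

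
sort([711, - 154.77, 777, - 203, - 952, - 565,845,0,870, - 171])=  [ - 952, - 565,-203, - 171, - 154.77,0,711,777,845, 870]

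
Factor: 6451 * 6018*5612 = 217869726216 = 2^3*3^1*17^1*23^1*59^1*61^1 * 6451^1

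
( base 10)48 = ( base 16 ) 30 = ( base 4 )300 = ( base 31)1h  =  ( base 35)1D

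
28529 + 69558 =98087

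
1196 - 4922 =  - 3726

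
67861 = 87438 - 19577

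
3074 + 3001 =6075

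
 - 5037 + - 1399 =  -6436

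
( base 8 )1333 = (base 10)731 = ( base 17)290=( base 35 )kv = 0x2DB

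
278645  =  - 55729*( - 5)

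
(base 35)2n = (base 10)93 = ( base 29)36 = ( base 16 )5d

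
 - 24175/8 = -24175/8 = - 3021.88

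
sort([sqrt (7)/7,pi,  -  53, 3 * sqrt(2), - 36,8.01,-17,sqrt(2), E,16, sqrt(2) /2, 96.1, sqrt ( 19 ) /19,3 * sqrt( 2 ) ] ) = [-53, - 36,- 17,sqrt( 19 )/19, sqrt(7 )/7, sqrt(2 ) /2 , sqrt ( 2), E, pi, 3*sqrt(2), 3 *sqrt ( 2 ), 8.01, 16, 96.1 ]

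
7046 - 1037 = 6009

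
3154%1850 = 1304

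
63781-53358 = 10423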